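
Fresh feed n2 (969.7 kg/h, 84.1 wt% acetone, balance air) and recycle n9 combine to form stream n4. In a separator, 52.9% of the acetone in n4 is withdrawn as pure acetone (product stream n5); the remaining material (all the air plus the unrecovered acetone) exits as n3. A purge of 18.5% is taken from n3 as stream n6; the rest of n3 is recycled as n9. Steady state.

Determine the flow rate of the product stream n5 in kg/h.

700.2 kg/h

acetone in n4: m_A = 969.7×0.841 + (1−0.185)·(1−0.529)·m_A, so m_A = 815.52/0.6161 = 1323.6 kg/h.
Product n5 = 0.529×1323.6 = 700.19 kg/h.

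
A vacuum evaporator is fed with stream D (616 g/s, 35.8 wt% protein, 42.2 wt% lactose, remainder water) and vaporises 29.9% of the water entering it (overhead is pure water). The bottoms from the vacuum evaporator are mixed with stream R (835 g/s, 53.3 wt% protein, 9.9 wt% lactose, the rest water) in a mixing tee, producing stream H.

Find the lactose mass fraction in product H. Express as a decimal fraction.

0.243

Vapour removed = 0.299×0.220×616 = 40.52 g/s; concentrate = 575.48 g/s.
lactose reaching the mixer = 259.95 (from concentrate) + 835×0.099 = 342.62 g/s.
Product flow = 575.48 + 835 = 1410.5 g/s; lactose fraction = 0.243.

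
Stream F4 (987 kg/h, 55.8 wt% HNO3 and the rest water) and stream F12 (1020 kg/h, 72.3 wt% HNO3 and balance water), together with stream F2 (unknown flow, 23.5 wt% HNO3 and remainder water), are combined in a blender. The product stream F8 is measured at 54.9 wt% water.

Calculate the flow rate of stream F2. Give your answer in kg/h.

Let F2 be the unknown flow. Total out = 2007 + F2.
water balance: 718.79 + 0.765·F2 = 0.549·(2007 + F2)
(0.765 − 0.549)·F2 = 0.549×2007 − 718.79 = 383.05
F2 = 383.05 / 0.216 = 1773.4 kg/h

1773 kg/h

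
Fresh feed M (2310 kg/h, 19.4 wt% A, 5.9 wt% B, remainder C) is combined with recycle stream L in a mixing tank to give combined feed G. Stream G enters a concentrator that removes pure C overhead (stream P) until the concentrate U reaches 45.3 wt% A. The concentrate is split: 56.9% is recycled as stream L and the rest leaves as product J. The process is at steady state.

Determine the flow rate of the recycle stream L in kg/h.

Overall A balance (none leaves overhead): A in fresh feed = A in product, i.e. 2310×0.194 = (1−0.569)·U·0.453.
U = 448.14/(0.453×0.431) = 2295.3 kg/h.
Recycle L = 0.569×2295.3 = 1306 kg/h.

1306 kg/h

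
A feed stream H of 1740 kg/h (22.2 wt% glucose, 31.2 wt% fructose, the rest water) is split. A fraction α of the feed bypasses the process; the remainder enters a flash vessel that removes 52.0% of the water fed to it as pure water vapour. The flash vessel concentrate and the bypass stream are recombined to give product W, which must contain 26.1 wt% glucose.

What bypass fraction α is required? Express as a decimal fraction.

0.383

All 1740×0.222 = 386.28 kg/h of glucose reaches W, so W = 386.28/0.261 = 1480 kg/h and vapour = 260 kg/h.
The evaporator receives (1−α)·1740 of feed at 0.466 water and removes 0.520 of that water:
0.520×0.466×(1−α)×1740 = 260
(1−α) = 260/421.64 = 0.6166;  α = 0.3834.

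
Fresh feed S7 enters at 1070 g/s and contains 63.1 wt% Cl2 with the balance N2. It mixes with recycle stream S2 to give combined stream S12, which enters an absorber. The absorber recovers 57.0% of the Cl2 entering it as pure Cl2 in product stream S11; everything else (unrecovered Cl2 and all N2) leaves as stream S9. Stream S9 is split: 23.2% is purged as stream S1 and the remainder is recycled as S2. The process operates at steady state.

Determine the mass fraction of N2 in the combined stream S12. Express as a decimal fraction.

0.628

N2 enters only via S7 and leaves only via the purge: 1070×0.369 = 0.232×(N2 in S9), and the absorber passes all N2, so N2 in S12 = N2 in S9 = 1701.9 g/s.
Cl2 in S12: m_A = 1070×0.631 + (1−0.232)·(1−0.570)·m_A, so m_A = 675.17/0.6698 = 1008.1 g/s.
S12 = 1008.1 + 1701.9 = 2709.9 g/s.
N2 fraction in S12 = 1701.9/2709.9 = 0.628.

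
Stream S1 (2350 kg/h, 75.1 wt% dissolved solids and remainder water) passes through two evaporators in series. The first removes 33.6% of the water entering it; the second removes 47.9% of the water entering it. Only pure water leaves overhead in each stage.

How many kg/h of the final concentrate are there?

1967 kg/h

water in feed = 2350×0.249 = 585.15 kg/h.
After stage 1: water left = (1−0.336)×585.15 = 388.54; stream total = 2153.4 kg/h.
After stage 2: water left = (1−0.479)×388.54 = 202.43; final concentrate = 1967.3 kg/h.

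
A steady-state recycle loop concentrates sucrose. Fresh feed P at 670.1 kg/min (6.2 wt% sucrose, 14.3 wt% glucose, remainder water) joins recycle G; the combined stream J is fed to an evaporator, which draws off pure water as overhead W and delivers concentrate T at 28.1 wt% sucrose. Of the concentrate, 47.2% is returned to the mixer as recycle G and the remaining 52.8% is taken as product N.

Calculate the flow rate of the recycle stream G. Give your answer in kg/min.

Overall sucrose balance (none leaves overhead): sucrose in fresh feed = sucrose in product, i.e. 670.1×0.062 = (1−0.472)·T·0.281.
T = 41.546/(0.281×0.528) = 280.02 kg/min.
Recycle G = 0.472×280.02 = 132.17 kg/min.

132.2 kg/min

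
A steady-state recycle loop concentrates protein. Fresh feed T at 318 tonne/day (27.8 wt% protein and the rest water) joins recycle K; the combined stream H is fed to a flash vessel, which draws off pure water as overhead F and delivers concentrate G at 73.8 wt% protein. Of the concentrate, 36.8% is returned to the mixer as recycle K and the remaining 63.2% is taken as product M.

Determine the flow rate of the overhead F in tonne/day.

198.2 tonne/day

Overall protein balance (none leaves overhead): protein in fresh feed = protein in product, i.e. 318×0.278 = (1−0.368)·G·0.738.
G = 88.404/(0.738×0.632) = 189.54 tonne/day.
Recycle K = 0.368×189.54 = 69.75 tonne/day.
Combined feed H = 318 + 69.75 = 387.75 tonne/day.
Overhead F = H − G = 387.75 − 189.54 = 198.21 tonne/day.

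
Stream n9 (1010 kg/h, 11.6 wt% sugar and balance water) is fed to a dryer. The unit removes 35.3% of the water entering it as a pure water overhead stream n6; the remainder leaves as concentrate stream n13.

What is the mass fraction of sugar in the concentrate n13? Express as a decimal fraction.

sugar is not removed: 1010×0.116 = 117.16 kg/h of sugar enters n13.
water entering = 1010×0.884 = 892.84 kg/h; overhead removed = 0.353×892.84 = 315.17 kg/h.
Concentrate = 1010 − 315.17 = 694.83 kg/h.
Mass fraction = 117.16/694.83 = 0.1686.

0.1686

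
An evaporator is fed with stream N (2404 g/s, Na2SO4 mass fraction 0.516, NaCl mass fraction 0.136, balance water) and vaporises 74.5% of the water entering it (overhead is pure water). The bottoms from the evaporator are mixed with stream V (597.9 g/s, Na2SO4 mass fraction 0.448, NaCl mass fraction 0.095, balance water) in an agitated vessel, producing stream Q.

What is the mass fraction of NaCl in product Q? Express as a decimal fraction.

Vapour removed = 0.745×0.348×2404 = 623.26 g/s; concentrate = 1780.7 g/s.
NaCl reaching the mixer = 326.94 (from concentrate) + 597.9×0.095 = 383.74 g/s.
Product flow = 1780.7 + 597.9 = 2378.6 g/s; NaCl fraction = 0.161.

0.161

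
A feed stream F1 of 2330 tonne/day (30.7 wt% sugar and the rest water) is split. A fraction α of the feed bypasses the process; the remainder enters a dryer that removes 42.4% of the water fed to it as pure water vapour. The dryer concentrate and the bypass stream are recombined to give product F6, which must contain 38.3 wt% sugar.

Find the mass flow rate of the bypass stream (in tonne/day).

All 2330×0.307 = 715.31 tonne/day of sugar reaches F6, so F6 = 715.31/0.383 = 1867.7 tonne/day and vapour = 462.35 tonne/day.
The evaporator receives (1−α)·2330 of feed at 0.693 water and removes 0.424 of that water:
0.424×0.693×(1−α)×2330 = 462.35
(1−α) = 462.35/684.63 = 0.6753;  α = 0.3247.
Bypass flow = 0.3247×2330 = 756.48 tonne/day.

756.5 tonne/day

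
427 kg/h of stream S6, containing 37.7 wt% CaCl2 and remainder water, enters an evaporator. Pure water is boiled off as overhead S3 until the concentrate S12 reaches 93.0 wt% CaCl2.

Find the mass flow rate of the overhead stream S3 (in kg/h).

253.9 kg/h

CaCl2 is conserved: 427×0.377 = 160.98 kg/h all reports to the concentrate.
Concentrate = 160.98/(target fraction) = 173.1 kg/h.
Overhead = 427 − 173.1 = 253.9 kg/h.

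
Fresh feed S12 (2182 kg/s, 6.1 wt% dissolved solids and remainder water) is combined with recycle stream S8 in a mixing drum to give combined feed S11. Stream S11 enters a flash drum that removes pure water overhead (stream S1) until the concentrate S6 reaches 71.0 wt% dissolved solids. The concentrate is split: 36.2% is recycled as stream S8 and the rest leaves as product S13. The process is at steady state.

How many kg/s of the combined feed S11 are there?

2288 kg/s

Overall dissolved solids balance (none leaves overhead): dissolved solids in fresh feed = dissolved solids in product, i.e. 2182×0.061 = (1−0.362)·S6·0.710.
S6 = 133.1/(0.710×0.638) = 293.84 kg/s.
Recycle S8 = 0.362×293.84 = 106.37 kg/s.
Combined feed S11 = 2182 + 106.37 = 2288.4 kg/s.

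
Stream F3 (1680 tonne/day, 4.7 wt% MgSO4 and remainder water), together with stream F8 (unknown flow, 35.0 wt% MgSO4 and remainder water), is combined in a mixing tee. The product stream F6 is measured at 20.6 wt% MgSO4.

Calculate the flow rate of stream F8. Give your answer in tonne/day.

1855 tonne/day

Let F8 be the unknown flow. Total out = 1680 + F8.
MgSO4 balance: 78.96 + 0.350·F8 = 0.206·(1680 + F8)
(0.350 − 0.206)·F8 = 0.206×1680 − 78.96 = 267.12
F8 = 267.12 / 0.144 = 1855 tonne/day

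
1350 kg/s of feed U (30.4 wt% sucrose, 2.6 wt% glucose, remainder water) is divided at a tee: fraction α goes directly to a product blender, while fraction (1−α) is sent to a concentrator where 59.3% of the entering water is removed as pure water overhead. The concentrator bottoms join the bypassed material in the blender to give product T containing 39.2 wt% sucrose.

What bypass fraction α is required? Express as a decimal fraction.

0.435

All 1350×0.304 = 410.4 kg/s of sucrose reaches T, so T = 410.4/0.392 = 1046.9 kg/s and vapour = 303.06 kg/s.
The evaporator receives (1−α)·1350 of feed at 0.670 water and removes 0.593 of that water:
0.593×0.670×(1−α)×1350 = 303.06
(1−α) = 303.06/536.37 = 0.5650;  α = 0.4350.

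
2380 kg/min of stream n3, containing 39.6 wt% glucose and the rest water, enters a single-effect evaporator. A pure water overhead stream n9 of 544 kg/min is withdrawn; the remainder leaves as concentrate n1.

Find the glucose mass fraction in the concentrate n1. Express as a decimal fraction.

glucose is not removed: 2380×0.396 = 942.48 kg/min of glucose enters n1.
Concentrate = 2380 − 544 = 1836 kg/min.
Mass fraction = 942.48/1836 = 0.513.

0.513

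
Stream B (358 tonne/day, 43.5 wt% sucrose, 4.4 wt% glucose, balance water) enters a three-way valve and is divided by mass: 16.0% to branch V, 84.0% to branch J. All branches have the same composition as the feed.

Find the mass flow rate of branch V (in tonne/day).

57.28 tonne/day

Branch V flow = 0.160×358 = 57.28 tonne/day.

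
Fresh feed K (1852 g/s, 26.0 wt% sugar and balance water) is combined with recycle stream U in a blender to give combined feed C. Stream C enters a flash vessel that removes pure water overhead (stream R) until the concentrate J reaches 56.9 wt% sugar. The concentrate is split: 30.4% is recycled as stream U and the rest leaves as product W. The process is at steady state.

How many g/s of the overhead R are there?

Overall sugar balance (none leaves overhead): sugar in fresh feed = sugar in product, i.e. 1852×0.260 = (1−0.304)·J·0.569.
J = 481.52/(0.569×0.696) = 1215.9 g/s.
Recycle U = 0.304×1215.9 = 369.63 g/s.
Combined feed C = 1852 + 369.63 = 2221.6 g/s.
Overhead R = C − J = 2221.6 − 1215.9 = 1005.7 g/s.

1006 g/s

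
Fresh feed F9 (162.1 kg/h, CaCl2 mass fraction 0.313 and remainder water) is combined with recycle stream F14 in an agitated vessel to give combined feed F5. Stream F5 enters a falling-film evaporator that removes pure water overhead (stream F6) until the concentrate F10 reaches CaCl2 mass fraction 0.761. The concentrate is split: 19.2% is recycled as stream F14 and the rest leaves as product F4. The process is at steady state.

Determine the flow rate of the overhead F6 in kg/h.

95.43 kg/h

Overall CaCl2 balance (none leaves overhead): CaCl2 in fresh feed = CaCl2 in product, i.e. 162.1×0.313 = (1−0.192)·F10·0.761.
F10 = 50.737/(0.761×0.808) = 82.515 kg/h.
Recycle F14 = 0.192×82.515 = 15.843 kg/h.
Combined feed F5 = 162.1 + 15.843 = 177.94 kg/h.
Overhead F6 = F5 − F10 = 177.94 − 82.515 = 95.428 kg/h.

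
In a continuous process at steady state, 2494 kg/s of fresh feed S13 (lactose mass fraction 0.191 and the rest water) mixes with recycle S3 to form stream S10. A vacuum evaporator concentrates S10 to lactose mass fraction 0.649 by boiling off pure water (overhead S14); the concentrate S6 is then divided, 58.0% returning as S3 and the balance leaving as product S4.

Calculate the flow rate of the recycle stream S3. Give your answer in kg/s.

1014 kg/s

Overall lactose balance (none leaves overhead): lactose in fresh feed = lactose in product, i.e. 2494×0.191 = (1−0.580)·S6·0.649.
S6 = 476.35/(0.649×0.420) = 1747.6 kg/s.
Recycle S3 = 0.580×1747.6 = 1013.6 kg/s.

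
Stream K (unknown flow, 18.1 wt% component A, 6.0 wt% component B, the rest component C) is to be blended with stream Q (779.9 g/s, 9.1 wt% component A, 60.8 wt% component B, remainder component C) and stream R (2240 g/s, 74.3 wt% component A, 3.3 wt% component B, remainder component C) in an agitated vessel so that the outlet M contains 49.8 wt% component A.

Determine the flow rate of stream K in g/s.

729.9 g/s

Let K be the unknown flow. Total out = 3019.9 + K.
component A balance: 1735.3 + 0.181·K = 0.498·(3019.9 + K)
(0.181 − 0.498)·K = 0.498×3019.9 − 1735.3 = -231.38
K = -231.38 / -0.317 = 729.91 g/s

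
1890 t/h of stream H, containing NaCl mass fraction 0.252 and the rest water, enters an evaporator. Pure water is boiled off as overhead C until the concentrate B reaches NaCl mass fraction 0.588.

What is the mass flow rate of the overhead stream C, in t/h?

1080 t/h

NaCl is conserved: 1890×0.252 = 476.28 t/h all reports to the concentrate.
Concentrate = 476.28/(target fraction) = 810 t/h.
Overhead = 1890 − 810 = 1080 t/h.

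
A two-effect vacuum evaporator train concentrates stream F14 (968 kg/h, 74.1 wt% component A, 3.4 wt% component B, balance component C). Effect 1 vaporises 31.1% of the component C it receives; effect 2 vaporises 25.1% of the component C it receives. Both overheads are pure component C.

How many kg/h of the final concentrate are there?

862.6 kg/h

component C in feed = 968×0.225 = 217.8 kg/h.
After stage 1: component C left = (1−0.311)×217.8 = 150.06; stream total = 900.26 kg/h.
After stage 2: component C left = (1−0.251)×150.06 = 112.4; final concentrate = 862.6 kg/h.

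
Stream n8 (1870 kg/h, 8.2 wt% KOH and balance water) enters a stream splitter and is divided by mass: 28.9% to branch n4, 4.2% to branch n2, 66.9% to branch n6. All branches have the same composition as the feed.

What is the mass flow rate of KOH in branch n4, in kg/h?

Branch n4 total = 0.289×1870 = 540.43 kg/h.
KOH in n4 = 0.082×540.43 = 44.315 kg/h.

44.32 kg/h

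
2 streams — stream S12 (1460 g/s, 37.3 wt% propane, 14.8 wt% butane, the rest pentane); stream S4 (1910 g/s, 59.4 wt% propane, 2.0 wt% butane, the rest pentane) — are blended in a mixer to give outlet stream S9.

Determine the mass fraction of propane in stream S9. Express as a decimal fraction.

0.498

Total flow out = 1460 + 1910 = 3370 g/s.
propane in = 1460×0.373 + 1910×0.594 = 1679.1 g/s.
propane mass fraction in S9 = 1679.1/3370 = 0.498.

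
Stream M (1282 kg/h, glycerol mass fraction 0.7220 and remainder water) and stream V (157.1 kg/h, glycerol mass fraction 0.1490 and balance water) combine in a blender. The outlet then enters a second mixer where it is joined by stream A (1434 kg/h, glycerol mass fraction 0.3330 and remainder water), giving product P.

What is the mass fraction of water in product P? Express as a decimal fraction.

0.5035

Overall, product flow = 2873.1 kg/h.
water in = 1282×0.278 + 157.1×0.851 + 1434×0.667 = 1446.6 kg/h.
water fraction in P = 0.5035.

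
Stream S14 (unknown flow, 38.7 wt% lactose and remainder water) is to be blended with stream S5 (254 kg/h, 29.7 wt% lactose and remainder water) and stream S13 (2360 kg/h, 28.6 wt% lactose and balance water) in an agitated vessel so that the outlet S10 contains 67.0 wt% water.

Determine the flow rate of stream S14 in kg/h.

Let S14 be the unknown flow. Total out = 2614 + S14.
water balance: 1863.6 + 0.613·S14 = 0.670·(2614 + S14)
(0.613 − 0.670)·S14 = 0.670×2614 − 1863.6 = -112.22
S14 = -112.22 / -0.057 = 1968.8 kg/h

1969 kg/h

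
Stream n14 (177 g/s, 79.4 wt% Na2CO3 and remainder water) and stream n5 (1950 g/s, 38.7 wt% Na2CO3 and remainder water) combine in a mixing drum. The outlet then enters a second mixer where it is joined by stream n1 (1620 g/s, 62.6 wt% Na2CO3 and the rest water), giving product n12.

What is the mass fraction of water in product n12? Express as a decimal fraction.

Overall, product flow = 3747 g/s.
water in = 177×0.206 + 1950×0.613 + 1620×0.374 = 1837.7 g/s.
water fraction in n12 = 0.490.

0.490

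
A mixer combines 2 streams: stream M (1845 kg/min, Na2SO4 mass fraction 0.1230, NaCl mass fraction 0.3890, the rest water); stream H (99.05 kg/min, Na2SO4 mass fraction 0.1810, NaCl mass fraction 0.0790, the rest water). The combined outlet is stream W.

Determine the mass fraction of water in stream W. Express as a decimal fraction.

Total flow out = 1845 + 99.05 = 1944 kg/min.
water in = 1845×0.488 + 99.05×0.740 = 973.66 kg/min.
water mass fraction in W = 973.66/1944 = 0.5008.

0.5008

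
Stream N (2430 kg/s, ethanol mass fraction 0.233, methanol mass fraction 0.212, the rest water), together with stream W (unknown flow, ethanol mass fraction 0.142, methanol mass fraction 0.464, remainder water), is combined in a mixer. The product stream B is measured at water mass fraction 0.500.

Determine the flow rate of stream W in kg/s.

1261 kg/s

Let W be the unknown flow. Total out = 2430 + W.
water balance: 1348.7 + 0.394·W = 0.500·(2430 + W)
(0.394 − 0.500)·W = 0.500×2430 − 1348.7 = -133.65
W = -133.65 / -0.106 = 1260.8 kg/s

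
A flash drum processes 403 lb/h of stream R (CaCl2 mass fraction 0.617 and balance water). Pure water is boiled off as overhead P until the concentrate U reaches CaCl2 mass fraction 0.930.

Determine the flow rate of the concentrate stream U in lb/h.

CaCl2 is conserved: 403×0.617 = 248.65 lb/h all reports to the concentrate.
Concentrate = 248.65/(target fraction) = 267.37 lb/h.

267.4 lb/h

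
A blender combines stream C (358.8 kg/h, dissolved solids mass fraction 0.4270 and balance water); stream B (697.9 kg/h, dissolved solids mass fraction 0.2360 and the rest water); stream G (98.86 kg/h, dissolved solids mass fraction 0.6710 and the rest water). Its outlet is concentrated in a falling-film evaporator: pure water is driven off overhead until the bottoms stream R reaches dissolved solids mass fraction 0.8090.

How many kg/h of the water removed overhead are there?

dissolved solids entering = 358.8×0.427 + 697.9×0.236 + 98.86×0.671 = 384.25 kg/h.
All dissolved solids reports to R, so R = 384.25/0.809 = 474.97 kg/h.
Total feed = 1155.6 kg/h; overhead = 1155.6 − 474.97 = 680.59 kg/h.

680.6 kg/h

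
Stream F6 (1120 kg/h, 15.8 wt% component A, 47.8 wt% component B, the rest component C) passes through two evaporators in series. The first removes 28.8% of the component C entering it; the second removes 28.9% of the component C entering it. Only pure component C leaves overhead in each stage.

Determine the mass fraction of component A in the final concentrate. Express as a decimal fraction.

0.1926

component C in feed = 1120×0.364 = 407.68 kg/h.
After stage 1: component C left = (1−0.288)×407.68 = 290.27; stream total = 1002.6 kg/h.
After stage 2: component C left = (1−0.289)×290.27 = 206.38; final concentrate = 918.7 kg/h.
component A fraction = 176.96/918.7 = 0.1926.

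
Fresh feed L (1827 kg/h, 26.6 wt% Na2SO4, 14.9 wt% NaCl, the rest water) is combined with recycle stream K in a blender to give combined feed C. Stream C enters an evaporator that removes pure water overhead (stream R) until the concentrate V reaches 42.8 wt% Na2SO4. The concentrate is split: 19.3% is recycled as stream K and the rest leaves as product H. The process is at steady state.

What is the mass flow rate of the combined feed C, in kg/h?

2099 kg/h

Overall Na2SO4 balance (none leaves overhead): Na2SO4 in fresh feed = Na2SO4 in product, i.e. 1827×0.266 = (1−0.193)·V·0.428.
V = 485.98/(0.428×0.807) = 1407 kg/h.
Recycle K = 0.193×1407 = 271.56 kg/h.
Combined feed C = 1827 + 271.56 = 2098.6 kg/h.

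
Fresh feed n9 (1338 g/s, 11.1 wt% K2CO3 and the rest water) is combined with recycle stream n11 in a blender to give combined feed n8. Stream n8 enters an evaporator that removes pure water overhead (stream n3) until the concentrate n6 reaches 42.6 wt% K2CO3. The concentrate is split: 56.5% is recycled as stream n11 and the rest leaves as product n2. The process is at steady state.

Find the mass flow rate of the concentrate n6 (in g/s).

Overall K2CO3 balance (none leaves overhead): K2CO3 in fresh feed = K2CO3 in product, i.e. 1338×0.111 = (1−0.565)·n6·0.426.
n6 = 148.52/(0.426×0.435) = 801.46 g/s.

801.5 g/s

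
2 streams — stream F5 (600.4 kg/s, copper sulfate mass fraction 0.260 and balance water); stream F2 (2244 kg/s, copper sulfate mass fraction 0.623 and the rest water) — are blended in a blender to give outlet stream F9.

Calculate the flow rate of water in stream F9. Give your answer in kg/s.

water out = water in = 600.4×0.740 + 2244×0.377 = 1290.3 kg/s.

1290 kg/s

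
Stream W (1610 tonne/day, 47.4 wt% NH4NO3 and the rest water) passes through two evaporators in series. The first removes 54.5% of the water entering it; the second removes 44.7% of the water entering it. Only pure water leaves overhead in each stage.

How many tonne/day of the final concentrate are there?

water in feed = 1610×0.526 = 846.86 tonne/day.
After stage 1: water left = (1−0.545)×846.86 = 385.32; stream total = 1148.5 tonne/day.
After stage 2: water left = (1−0.447)×385.32 = 213.08; final concentrate = 976.22 tonne/day.

976.2 tonne/day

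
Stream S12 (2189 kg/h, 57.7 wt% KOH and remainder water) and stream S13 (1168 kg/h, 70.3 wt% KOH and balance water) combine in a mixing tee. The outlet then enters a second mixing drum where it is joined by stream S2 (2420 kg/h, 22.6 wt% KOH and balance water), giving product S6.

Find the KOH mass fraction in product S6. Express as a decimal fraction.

0.455

Overall, product flow = 5777 kg/h.
KOH in = 2189×0.577 + 1168×0.703 + 2420×0.226 = 2631.1 kg/h.
KOH fraction in S6 = 0.455.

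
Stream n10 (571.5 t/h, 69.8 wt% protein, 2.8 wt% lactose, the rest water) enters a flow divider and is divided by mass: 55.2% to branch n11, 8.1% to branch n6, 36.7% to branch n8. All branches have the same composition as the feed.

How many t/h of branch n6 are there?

Branch n6 flow = 0.081×571.5 = 46.291 t/h.

46.29 t/h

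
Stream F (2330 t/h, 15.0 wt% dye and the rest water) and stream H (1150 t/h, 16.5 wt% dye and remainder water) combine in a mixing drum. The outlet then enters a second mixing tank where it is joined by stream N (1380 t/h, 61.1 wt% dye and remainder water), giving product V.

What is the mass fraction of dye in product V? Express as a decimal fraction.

0.284

Overall, product flow = 4860 t/h.
dye in = 2330×0.150 + 1150×0.165 + 1380×0.611 = 1382.4 t/h.
dye fraction in V = 0.284.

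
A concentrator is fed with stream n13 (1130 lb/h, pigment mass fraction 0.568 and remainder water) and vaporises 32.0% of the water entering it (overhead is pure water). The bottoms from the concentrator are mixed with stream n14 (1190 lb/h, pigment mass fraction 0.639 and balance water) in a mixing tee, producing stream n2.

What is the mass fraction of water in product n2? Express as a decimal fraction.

0.352

Vapour removed = 0.320×0.432×1130 = 156.21 lb/h; concentrate = 973.79 lb/h.
water reaching the mixer = 331.95 (from concentrate) + 1190×0.361 = 761.54 lb/h.
Product flow = 973.79 + 1190 = 2163.8 lb/h; water fraction = 0.352.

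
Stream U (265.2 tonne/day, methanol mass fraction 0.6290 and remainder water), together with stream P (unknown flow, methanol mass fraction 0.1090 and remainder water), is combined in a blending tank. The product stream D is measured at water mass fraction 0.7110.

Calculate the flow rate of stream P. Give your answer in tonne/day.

500.9 tonne/day

Let P be the unknown flow. Total out = 265.2 + P.
water balance: 98.389 + 0.891·P = 0.711·(265.2 + P)
(0.891 − 0.711)·P = 0.711×265.2 − 98.389 = 90.168
P = 90.168 / 0.180 = 500.93 tonne/day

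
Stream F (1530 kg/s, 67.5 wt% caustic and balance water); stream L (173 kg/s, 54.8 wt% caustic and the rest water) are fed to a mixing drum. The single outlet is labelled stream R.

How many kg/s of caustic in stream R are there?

caustic out = caustic in = 1530×0.675 + 173×0.548 = 1127.6 kg/s.

1128 kg/s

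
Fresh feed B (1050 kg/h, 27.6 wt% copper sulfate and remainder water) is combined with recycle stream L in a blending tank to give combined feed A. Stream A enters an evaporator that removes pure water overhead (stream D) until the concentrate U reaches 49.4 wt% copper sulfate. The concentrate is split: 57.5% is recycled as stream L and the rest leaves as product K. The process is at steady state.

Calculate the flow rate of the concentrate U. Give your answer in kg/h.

1380 kg/h

Overall copper sulfate balance (none leaves overhead): copper sulfate in fresh feed = copper sulfate in product, i.e. 1050×0.276 = (1−0.575)·U·0.494.
U = 289.8/(0.494×0.425) = 1380.3 kg/h.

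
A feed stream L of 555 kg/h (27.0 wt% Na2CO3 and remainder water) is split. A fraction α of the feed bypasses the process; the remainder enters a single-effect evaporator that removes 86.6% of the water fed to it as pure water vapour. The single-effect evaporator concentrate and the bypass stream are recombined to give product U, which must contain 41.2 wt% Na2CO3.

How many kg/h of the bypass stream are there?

All 555×0.270 = 149.85 kg/h of Na2CO3 reaches U, so U = 149.85/0.412 = 363.71 kg/h and vapour = 191.29 kg/h.
The evaporator receives (1−α)·555 of feed at 0.730 water and removes 0.866 of that water:
0.866×0.730×(1−α)×555 = 191.29
(1−α) = 191.29/350.86 = 0.5452;  α = 0.4548.
Bypass flow = 0.4548×555 = 252.42 kg/h.

252.4 kg/h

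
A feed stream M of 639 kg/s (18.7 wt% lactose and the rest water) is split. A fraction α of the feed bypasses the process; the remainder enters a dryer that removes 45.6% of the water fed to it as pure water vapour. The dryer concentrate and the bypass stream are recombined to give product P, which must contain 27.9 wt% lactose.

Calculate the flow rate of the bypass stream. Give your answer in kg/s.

70.63 kg/s

All 639×0.187 = 119.49 kg/s of lactose reaches P, so P = 119.49/0.279 = 428.29 kg/s and vapour = 210.71 kg/s.
The evaporator receives (1−α)·639 of feed at 0.813 water and removes 0.456 of that water:
0.456×0.813×(1−α)×639 = 210.71
(1−α) = 210.71/236.9 = 0.8895;  α = 0.1105.
Bypass flow = 0.1105×639 = 70.633 kg/s.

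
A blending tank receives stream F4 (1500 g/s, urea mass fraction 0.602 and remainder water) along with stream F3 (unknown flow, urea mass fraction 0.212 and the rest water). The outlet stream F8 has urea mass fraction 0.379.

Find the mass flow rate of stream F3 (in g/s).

Let F3 be the unknown flow. Total out = 1500 + F3.
urea balance: 903 + 0.212·F3 = 0.379·(1500 + F3)
(0.212 − 0.379)·F3 = 0.379×1500 − 903 = -334.5
F3 = -334.5 / -0.167 = 2003 g/s

2003 g/s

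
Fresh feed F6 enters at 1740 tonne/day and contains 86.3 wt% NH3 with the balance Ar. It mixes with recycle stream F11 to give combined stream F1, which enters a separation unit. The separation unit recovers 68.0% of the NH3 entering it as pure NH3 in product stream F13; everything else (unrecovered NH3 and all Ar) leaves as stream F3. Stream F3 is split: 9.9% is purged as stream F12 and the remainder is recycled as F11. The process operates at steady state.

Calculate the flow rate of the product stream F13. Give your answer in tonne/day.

1435 tonne/day

NH3 in F1: m_A = 1740×0.863 + (1−0.099)·(1−0.680)·m_A, so m_A = 1501.6/0.7117 = 2110 tonne/day.
Product F13 = 0.680×2110 = 1434.8 tonne/day.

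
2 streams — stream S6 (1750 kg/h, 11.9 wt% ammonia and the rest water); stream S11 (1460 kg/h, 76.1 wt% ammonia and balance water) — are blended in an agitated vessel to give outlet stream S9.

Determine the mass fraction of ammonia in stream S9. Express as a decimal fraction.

0.411

Total flow out = 1750 + 1460 = 3210 kg/h.
ammonia in = 1750×0.119 + 1460×0.761 = 1319.3 kg/h.
ammonia mass fraction in S9 = 1319.3/3210 = 0.411.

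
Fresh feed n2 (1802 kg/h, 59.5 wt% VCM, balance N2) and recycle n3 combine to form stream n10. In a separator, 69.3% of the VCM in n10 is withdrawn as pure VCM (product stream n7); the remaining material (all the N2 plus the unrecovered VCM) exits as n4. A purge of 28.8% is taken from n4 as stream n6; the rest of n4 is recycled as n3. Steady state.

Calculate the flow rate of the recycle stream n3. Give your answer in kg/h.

2104 kg/h

N2 enters only via n2 and leaves only via the purge: 1802×0.405 = 0.288×(N2 in n4), and the separator passes all N2, so N2 in n10 = N2 in n4 = 2534.1 kg/h.
VCM in n10: m_A = 1802×0.595 + (1−0.288)·(1−0.693)·m_A, so m_A = 1072.2/0.7814 = 1372.1 kg/h.
n4 = (1−0.693)×1372.1 + 2534.1 = 2955.3 kg/h.
Recycle n3 = (1−0.288)×2955.3 = 2104.2 kg/h.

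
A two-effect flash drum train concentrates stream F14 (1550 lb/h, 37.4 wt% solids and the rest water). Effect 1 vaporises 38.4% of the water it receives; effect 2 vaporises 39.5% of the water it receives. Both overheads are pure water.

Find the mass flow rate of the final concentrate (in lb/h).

water in feed = 1550×0.626 = 970.3 lb/h.
After stage 1: water left = (1−0.384)×970.3 = 597.7; stream total = 1177.4 lb/h.
After stage 2: water left = (1−0.395)×597.7 = 361.61; final concentrate = 941.31 lb/h.

941.3 lb/h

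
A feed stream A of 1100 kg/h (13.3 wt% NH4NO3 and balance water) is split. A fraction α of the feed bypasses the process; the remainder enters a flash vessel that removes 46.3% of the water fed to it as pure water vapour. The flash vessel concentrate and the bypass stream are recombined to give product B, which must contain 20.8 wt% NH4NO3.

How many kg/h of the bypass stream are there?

All 1100×0.133 = 146.3 kg/h of NH4NO3 reaches B, so B = 146.3/0.208 = 703.37 kg/h and vapour = 396.63 kg/h.
The evaporator receives (1−α)·1100 of feed at 0.867 water and removes 0.463 of that water:
0.463×0.867×(1−α)×1100 = 396.63
(1−α) = 396.63/441.56 = 0.8983;  α = 0.1017.
Bypass flow = 0.1017×1100 = 111.92 kg/h.

111.9 kg/h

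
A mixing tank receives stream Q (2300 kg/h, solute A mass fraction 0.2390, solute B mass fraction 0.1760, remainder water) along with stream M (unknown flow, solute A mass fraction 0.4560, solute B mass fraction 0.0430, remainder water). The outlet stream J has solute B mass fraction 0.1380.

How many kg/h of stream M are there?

Let M be the unknown flow. Total out = 2300 + M.
solute B balance: 404.8 + 0.043·M = 0.138·(2300 + M)
(0.043 − 0.138)·M = 0.138×2300 − 404.8 = -87.4
M = -87.4 / -0.095 = 920 kg/h

920 kg/h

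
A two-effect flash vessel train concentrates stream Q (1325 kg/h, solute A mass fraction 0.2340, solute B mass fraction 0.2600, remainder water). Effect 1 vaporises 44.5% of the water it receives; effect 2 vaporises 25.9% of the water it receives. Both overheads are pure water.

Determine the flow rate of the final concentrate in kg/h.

water in feed = 1325×0.506 = 670.45 kg/h.
After stage 1: water left = (1−0.445)×670.45 = 372.1; stream total = 1026.6 kg/h.
After stage 2: water left = (1−0.259)×372.1 = 275.73; final concentrate = 930.28 kg/h.

930.3 kg/h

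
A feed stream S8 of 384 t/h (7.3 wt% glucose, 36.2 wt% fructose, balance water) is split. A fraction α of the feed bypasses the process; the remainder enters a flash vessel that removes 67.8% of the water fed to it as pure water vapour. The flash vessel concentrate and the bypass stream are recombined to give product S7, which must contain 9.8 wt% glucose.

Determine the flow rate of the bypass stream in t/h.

128.3 t/h

All 384×0.073 = 28.032 t/h of glucose reaches S7, so S7 = 28.032/0.098 = 286.04 t/h and vapour = 97.959 t/h.
The evaporator receives (1−α)·384 of feed at 0.565 water and removes 0.678 of that water:
0.678×0.565×(1−α)×384 = 97.959
(1−α) = 97.959/147.1 = 0.6659;  α = 0.3341.
Bypass flow = 0.3341×384 = 128.28 t/h.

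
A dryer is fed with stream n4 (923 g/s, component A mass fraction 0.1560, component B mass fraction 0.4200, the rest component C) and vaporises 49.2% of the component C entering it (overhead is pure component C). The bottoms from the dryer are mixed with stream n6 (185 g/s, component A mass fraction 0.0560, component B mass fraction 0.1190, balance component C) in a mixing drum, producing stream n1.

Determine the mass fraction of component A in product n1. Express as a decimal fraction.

0.1686

Vapour removed = 0.492×0.424×923 = 192.55 g/s; concentrate = 730.45 g/s.
component A reaching the mixer = 143.99 (from concentrate) + 185×0.056 = 154.35 g/s.
Product flow = 730.45 + 185 = 915.45 g/s; component A fraction = 0.1686.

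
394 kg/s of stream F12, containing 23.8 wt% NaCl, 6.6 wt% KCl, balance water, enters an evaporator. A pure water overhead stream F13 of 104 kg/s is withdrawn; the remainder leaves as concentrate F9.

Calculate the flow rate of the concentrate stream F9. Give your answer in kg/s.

290 kg/s

Concentrate = 394 − 104 = 290 kg/s.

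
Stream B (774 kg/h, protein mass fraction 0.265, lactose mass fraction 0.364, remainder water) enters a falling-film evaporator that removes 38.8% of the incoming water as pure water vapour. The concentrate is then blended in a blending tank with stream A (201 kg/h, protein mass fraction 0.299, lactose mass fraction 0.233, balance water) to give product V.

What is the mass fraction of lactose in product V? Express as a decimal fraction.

0.380

Vapour removed = 0.388×0.371×774 = 111.42 kg/h; concentrate = 662.58 kg/h.
lactose reaching the mixer = 281.74 (from concentrate) + 201×0.233 = 328.57 kg/h.
Product flow = 662.58 + 201 = 863.58 kg/h; lactose fraction = 0.380.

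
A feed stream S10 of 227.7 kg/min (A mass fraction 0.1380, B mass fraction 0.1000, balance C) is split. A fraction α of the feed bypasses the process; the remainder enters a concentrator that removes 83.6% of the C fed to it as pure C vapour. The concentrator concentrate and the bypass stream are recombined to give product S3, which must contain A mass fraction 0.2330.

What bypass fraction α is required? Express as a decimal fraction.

0.360

All 227.7×0.138 = 31.423 kg/min of A reaches S3, so S3 = 31.423/0.233 = 134.86 kg/min and vapour = 92.839 kg/min.
The evaporator receives (1−α)·227.7 of feed at 0.762 C and removes 0.836 of that C:
0.836×0.762×(1−α)×227.7 = 92.839
(1−α) = 92.839/145.05 = 0.6400;  α = 0.3600.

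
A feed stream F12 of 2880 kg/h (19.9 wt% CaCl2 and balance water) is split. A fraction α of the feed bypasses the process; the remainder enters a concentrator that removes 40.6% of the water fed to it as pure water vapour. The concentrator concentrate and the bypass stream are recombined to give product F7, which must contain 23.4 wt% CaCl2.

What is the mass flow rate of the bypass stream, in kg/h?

1555 kg/h

All 2880×0.199 = 573.12 kg/h of CaCl2 reaches F7, so F7 = 573.12/0.234 = 2449.2 kg/h and vapour = 430.77 kg/h.
The evaporator receives (1−α)·2880 of feed at 0.801 water and removes 0.406 of that water:
0.406×0.801×(1−α)×2880 = 430.77
(1−α) = 430.77/936.59 = 0.4599;  α = 0.5401.
Bypass flow = 0.5401×2880 = 1555.4 kg/h.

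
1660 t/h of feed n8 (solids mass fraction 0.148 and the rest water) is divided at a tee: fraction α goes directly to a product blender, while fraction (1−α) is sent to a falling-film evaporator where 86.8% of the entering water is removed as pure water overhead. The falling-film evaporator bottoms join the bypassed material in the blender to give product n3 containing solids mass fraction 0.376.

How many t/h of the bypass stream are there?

All 1660×0.148 = 245.68 t/h of solids reaches n3, so n3 = 245.68/0.376 = 653.4 t/h and vapour = 1006.6 t/h.
The evaporator receives (1−α)·1660 of feed at 0.852 water and removes 0.868 of that water:
0.868×0.852×(1−α)×1660 = 1006.6
(1−α) = 1006.6/1227.6 = 0.8200;  α = 0.1800.
Bypass flow = 0.1800×1660 = 298.88 t/h.

298.9 t/h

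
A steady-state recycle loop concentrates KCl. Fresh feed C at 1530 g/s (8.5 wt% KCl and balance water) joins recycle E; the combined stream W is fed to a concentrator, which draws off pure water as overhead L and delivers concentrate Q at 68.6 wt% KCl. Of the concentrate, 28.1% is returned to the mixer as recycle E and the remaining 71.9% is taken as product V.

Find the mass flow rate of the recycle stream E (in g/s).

Overall KCl balance (none leaves overhead): KCl in fresh feed = KCl in product, i.e. 1530×0.085 = (1−0.281)·Q·0.686.
Q = 130.05/(0.686×0.719) = 263.67 g/s.
Recycle E = 0.281×263.67 = 74.091 g/s.

74.09 g/s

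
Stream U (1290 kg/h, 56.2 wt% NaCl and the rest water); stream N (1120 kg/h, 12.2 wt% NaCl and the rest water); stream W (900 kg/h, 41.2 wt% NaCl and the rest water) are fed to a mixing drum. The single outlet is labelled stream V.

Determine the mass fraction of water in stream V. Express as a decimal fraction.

Total flow out = 1290 + 1120 + 900 = 3310 kg/h.
water in = 1290×0.438 + 1120×0.878 + 900×0.588 = 2077.6 kg/h.
water mass fraction in V = 2077.6/3310 = 0.6277.

0.6277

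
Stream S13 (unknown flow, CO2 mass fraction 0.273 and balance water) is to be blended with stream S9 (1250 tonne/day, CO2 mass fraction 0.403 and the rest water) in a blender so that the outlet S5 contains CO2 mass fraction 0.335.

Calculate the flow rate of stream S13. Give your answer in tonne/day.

Let S13 be the unknown flow. Total out = 1250 + S13.
CO2 balance: 503.75 + 0.273·S13 = 0.335·(1250 + S13)
(0.273 − 0.335)·S13 = 0.335×1250 − 503.75 = -85
S13 = -85 / -0.062 = 1371 tonne/day

1371 tonne/day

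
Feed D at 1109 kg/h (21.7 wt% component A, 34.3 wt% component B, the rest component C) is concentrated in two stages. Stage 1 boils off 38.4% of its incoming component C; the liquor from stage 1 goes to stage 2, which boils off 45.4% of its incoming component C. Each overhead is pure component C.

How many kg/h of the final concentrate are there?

785.2 kg/h

component C in feed = 1109×0.440 = 487.96 kg/h.
After stage 1: component C left = (1−0.384)×487.96 = 300.58; stream total = 921.62 kg/h.
After stage 2: component C left = (1−0.454)×300.58 = 164.12; final concentrate = 785.16 kg/h.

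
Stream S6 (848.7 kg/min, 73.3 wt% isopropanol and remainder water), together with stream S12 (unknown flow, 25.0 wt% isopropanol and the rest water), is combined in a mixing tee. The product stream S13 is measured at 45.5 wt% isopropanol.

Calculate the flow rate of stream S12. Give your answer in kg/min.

1151 kg/min

Let S12 be the unknown flow. Total out = 848.7 + S12.
isopropanol balance: 622.1 + 0.250·S12 = 0.455·(848.7 + S12)
(0.250 − 0.455)·S12 = 0.455×848.7 − 622.1 = -235.94
S12 = -235.94 / -0.205 = 1150.9 kg/min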